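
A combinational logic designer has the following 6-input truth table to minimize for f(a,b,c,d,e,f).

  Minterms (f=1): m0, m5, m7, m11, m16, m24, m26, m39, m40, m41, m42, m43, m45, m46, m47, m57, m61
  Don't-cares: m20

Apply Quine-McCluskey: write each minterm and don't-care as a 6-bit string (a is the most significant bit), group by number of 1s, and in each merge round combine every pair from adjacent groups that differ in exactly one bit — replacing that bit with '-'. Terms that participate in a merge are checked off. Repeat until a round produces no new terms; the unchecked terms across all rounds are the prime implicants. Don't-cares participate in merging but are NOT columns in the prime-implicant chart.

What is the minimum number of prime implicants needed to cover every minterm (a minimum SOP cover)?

8

[col 0] 000000*, 000101*, 000111*, 001011*, 010000*, 010100*, 011000*, 011010*, 100111*, 101000*, 101001*, 101010*, 101011*, 101101*, 101110*, 101111*, 111001*, 111101*
[col 1] -00111, -01011, 0-0000, 0001-1, 01-000, 010-00, 0110-0, 1-1001*, 1-1101*, 10-111, 101-01*, 101-10*, 101-11*, 1010-0*, 1010-1*, 10100-*, 10101-*, 1011-1*, 10111-*, 111-01*
[col 2] 1-1-01, 101--1, 101-1-, 1010--
Prime implicants: -00111, -01011, 0-0000, 0001-1, 01-000, 010-00, 0110-0, 1-1-01, 10-111, 101--1, 101-1-, 1010--
PI chart (minterm → PIs covering it):
  0 | 0-0000  (sole → essential)
  5 | 0001-1  (sole → essential)
  7 | -00111,0001-1
  11 | -01011  (sole → essential)
  16 | 0-0000,01-000,010-00
  24 | 01-000,0110-0
  26 | 0110-0  (sole → essential)
  39 | -00111,10-111
  40 | 1010--  (sole → essential)
  41 | 1-1-01,101--1,1010--
  42 | 101-1-,1010--
  43 | -01011,101--1,101-1-,1010--
  45 | 1-1-01,101--1
  46 | 101-1-  (sole → essential)
  47 | 10-111,101--1,101-1-
  57 | 1-1-01  (sole → essential)
  61 | 1-1-01  (sole → essential)
Essential prime implicants: -01011, 0-0000, 0001-1, 0110-0, 1-1-01, 101-1-, 1010--
Petrick residual → -00111
Minimum SOP uses 8 PIs: b'c'def + b'cd'ef + a'c'd'e'f' + a'b'c'df + a'bcd'f' + ace'f + ab'ce + ab'cd'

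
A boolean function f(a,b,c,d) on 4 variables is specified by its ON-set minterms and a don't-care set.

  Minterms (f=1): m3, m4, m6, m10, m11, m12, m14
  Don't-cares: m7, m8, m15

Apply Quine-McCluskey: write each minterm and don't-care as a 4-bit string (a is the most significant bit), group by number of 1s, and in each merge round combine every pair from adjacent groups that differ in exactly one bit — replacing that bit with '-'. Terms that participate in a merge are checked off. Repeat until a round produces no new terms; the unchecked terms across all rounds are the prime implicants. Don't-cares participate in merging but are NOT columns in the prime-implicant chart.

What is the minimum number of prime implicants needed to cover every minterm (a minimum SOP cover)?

size-2^0 implicants → 0011(✓)  0100(✓)  0110(✓)  0111(✓)  1000(✓)  1010(✓)  1011(✓)  1100(✓)  1110(✓)  1111(✓)
size-2^1 implicants → -011(✓)  -100(✓)  -110(✓)  -111(✓)  0-11(✓)  01-0(✓)  011-(✓)  1-00(✓)  1-10(✓)  1-11(✓)  10-0(✓)  101-(✓)  11-0(✓)  111-(✓)
size-2^2 implicants → --11  -1-0  -11-  1--0  1-1-
Unchecked terms (primes): --11, -1-0, -11-, 1--0, 1-1-
Minterm coverage:
  m3 ⊆ --11 [E]
  m4 ⊆ -1-0 [E]
  m6 ⊆ -1-0,-11-
  m10 ⊆ 1--0,1-1-
  m11 ⊆ --11,1-1-
  m12 ⊆ -1-0,1--0
  m14 ⊆ -1-0,-11-,1--0,1-1-
E = {--11, -1-0}
Petrick residual → 1--0
Cover = cd + bd' + ad'  |cover|=3

3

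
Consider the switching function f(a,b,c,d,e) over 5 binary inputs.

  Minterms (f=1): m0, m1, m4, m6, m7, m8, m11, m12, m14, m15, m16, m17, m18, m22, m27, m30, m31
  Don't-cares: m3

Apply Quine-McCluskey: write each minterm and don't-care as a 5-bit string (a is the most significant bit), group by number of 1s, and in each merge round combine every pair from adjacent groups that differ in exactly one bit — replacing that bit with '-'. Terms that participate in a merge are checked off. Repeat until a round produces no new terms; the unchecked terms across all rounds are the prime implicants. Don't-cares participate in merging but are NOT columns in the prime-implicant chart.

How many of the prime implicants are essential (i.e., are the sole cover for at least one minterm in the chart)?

3

Round 0: 00000✓ 00001✓ 00011✓ 00100✓ 00110✓ 00111✓ 01000✓ 01011✓ 01100✓ 01110✓ 01111✓ 10000✓ 10001✓ 10010✓ 10110✓ 11011✓ 11110✓ 11111✓
Round 1: -0000✓ -0001✓ -0110✓ -1011✓ -1110✓ -1111✓ 0-000✓ 0-011✓ 0-100✓ 0-110✓ 0-111✓ 00-00✓ 00-11✓ 000-1 0000-✓ 001-0✓ 0011-✓ 01-00✓ 01-11✓ 011-0✓ 0111-✓ 1-110✓ 10-10 100-0 1000-✓ 11-11✓ 1111-✓
Round 2: --110 -000- -1-11 -111- 0--00 0--11 0-1-0 0-11-
PIs = {--110, -000-, -1-11, -111-, 0--00, 0--11, 0-1-0, 0-11-, 000-1, 10-10, 100-0}
Coverage chart:
  m0: -000-,0--00
  m1: -000-,000-1
  m4: 0--00,0-1-0
  m6: --110,0-1-0,0-11-
  m7: 0--11,0-11-
  m8: 0--00 ←essential
  m11: -1-11,0--11
  m12: 0--00,0-1-0
  m14: --110,-111-,0-1-0,0-11-
  m15: -1-11,-111-,0--11,0-11-
  m16: -000-,100-0
  m17: -000- ←essential
  m18: 10-10,100-0
  m22: --110,10-10
  m27: -1-11 ←essential
  m30: --110,-111-
  m31: -1-11,-111-
Essential: -000-, -1-11, 0--00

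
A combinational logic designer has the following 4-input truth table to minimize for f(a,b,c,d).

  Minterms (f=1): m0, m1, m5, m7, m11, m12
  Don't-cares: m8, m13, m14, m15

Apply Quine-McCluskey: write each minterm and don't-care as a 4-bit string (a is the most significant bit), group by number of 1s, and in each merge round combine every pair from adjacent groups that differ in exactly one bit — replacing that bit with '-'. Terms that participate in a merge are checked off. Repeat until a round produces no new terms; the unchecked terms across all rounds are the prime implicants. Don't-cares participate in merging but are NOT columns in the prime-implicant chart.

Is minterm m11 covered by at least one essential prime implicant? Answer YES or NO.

YES

[col 0] 0000*, 0001*, 0101*, 0111*, 1000*, 1011*, 1100*, 1101*, 1110*, 1111*
[col 1] -000, -101*, -111*, 0-01, 000-, 01-1*, 1-00, 1-11, 11-0*, 11-1*, 110-*, 111-*
[col 2] -1-1, 11--
Prime implicants: -000, -1-1, 0-01, 000-, 1-00, 1-11, 11--
PI chart (minterm → PIs covering it):
  0 | -000,000-
  1 | 0-01,000-
  5 | -1-1,0-01
  7 | -1-1  (sole → essential)
  11 | 1-11  (sole → essential)
  12 | 1-00,11--
Essential prime implicants: -1-1, 1-11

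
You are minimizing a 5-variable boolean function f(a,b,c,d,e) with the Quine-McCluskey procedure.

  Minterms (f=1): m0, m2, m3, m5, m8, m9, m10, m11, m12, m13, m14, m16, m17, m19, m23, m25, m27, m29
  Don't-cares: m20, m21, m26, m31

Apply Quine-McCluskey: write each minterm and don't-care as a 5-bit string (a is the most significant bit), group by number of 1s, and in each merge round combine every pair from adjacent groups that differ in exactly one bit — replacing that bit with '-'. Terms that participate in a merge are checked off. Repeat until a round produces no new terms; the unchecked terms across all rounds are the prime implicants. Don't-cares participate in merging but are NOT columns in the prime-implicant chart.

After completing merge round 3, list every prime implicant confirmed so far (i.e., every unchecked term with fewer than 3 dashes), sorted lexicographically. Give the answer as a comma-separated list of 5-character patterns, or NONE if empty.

[col 0] 00000*, 00010*, 00011*, 00101*, 01000*, 01001*, 01010*, 01011*, 01100*, 01101*, 01110*, 10000*, 10001*, 10011*, 10100*, 10101*, 10111*, 11001*, 11010*, 11011*, 11101*, 11111*
[col 1] -0000, -0011*, -0101*, -1001*, -1010*, -1011*, -1101*, 0-000*, 0-010*, 0-011*, 0-101*, 000-0*, 0001-*, 01-00*, 01-01*, 01-10*, 010-0*, 010-1*, 0100-*, 0101-*, 011-0*, 0110-*, 1-001*, 1-011*, 1-101*, 1-111*, 10-00*, 10-01*, 10-11*, 100-1*, 1000-*, 101-1*, 1010-*, 11-01*, 11-11*, 110-1*, 1101-*, 111-1*
[col 2] --011, --101, -1-01, -10-1, -101-, 0-0-0, 0-01-, 01--0, 01-0-, 010--, 1--01*, 1--11*, 1-0-1*, 1-1-1*, 10--1*, 10-0-, 11--1*
[col 3] 1---1
Prime implicants: --011, --101, -0000, -1-01, -10-1, -101-, 0-0-0, 0-01-, 01--0, 01-0-, 010--, 1---1, 10-0-

--011, --101, -0000, -1-01, -10-1, -101-, 0-0-0, 0-01-, 01--0, 01-0-, 010--, 10-0-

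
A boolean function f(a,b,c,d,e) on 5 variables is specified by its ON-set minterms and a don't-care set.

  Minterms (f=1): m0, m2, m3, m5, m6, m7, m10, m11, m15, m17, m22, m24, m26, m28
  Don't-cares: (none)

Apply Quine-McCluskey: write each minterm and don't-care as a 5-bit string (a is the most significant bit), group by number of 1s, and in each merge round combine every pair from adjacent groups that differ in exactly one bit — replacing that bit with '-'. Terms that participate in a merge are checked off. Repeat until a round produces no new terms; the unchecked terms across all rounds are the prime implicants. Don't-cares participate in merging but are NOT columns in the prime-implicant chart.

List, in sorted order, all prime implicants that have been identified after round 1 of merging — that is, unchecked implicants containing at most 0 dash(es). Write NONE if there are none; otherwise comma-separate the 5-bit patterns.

10001

Round 0: 00000✓ 00010✓ 00011✓ 00101✓ 00110✓ 00111✓ 01010✓ 01011✓ 01111✓ 10001 10110✓ 11000✓ 11010✓ 11100✓
Round 1: -0110 -1010 0-010✓ 0-011✓ 0-111✓ 00-10✓ 00-11✓ 000-0 0001-✓ 001-1 0011-✓ 01-11✓ 0101-✓ 11-00 110-0
Round 2: 0--11 0-01- 00-1-
PIs = {-0110, -1010, 0--11, 0-01-, 00-1-, 000-0, 001-1, 10001, 11-00, 110-0}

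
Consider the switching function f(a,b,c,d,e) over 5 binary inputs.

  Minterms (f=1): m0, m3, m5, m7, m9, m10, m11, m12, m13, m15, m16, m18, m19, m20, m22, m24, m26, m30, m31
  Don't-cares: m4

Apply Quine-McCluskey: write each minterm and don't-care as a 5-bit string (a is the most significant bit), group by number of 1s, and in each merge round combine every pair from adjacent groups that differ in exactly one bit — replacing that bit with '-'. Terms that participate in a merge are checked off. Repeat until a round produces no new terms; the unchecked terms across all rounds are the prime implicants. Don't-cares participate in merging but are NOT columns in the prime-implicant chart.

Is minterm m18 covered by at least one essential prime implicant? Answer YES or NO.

[col 0] 00000*, 00011*, 00100*, 00101*, 00111*, 01001*, 01010*, 01011*, 01100*, 01101*, 01111*, 10000*, 10010*, 10011*, 10100*, 10110*, 11000*, 11010*, 11110*, 11111*
[col 1] -0000*, -0011, -0100*, -1010, -1111, 0-011*, 0-100*, 0-101*, 0-111*, 00-00*, 00-11*, 001-1*, 0010-*, 01-01*, 01-11*, 010-1*, 0101-, 011-1*, 0110-*, 1-000*, 1-010*, 1-110*, 10-00*, 10-10*, 100-0*, 1001-, 101-0*, 11-10*, 110-0*, 1111-
[col 2] -0-00, 0--11, 0-1-1, 0-10-, 01--1, 1--10, 1-0-0, 10--0
Prime implicants: -0-00, -0011, -1010, -1111, 0--11, 0-1-1, 0-10-, 01--1, 0101-, 1--10, 1-0-0, 10--0, 1001-, 1111-
PI chart (minterm → PIs covering it):
  0 | -0-00  (sole → essential)
  3 | -0011,0--11
  5 | 0-1-1,0-10-
  7 | 0--11,0-1-1
  9 | 01--1  (sole → essential)
  10 | -1010,0101-
  11 | 0--11,01--1,0101-
  12 | 0-10-  (sole → essential)
  13 | 0-1-1,0-10-,01--1
  15 | -1111,0--11,0-1-1,01--1
  16 | -0-00,1-0-0,10--0
  18 | 1--10,1-0-0,10--0,1001-
  19 | -0011,1001-
  20 | -0-00,10--0
  22 | 1--10,10--0
  24 | 1-0-0  (sole → essential)
  26 | -1010,1--10,1-0-0
  30 | 1--10,1111-
  31 | -1111,1111-
Essential prime implicants: -0-00, 0-10-, 01--1, 1-0-0

YES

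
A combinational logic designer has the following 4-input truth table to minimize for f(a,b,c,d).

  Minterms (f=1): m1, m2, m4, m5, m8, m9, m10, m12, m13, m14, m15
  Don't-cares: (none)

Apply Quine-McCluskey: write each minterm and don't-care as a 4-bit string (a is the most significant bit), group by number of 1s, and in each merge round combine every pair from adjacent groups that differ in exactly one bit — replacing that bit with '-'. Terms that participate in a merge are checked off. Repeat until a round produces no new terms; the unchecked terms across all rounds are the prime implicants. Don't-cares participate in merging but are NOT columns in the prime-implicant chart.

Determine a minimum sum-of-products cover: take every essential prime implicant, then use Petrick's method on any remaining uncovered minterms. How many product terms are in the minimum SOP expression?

size-2^0 implicants → 0001(✓)  0010(✓)  0100(✓)  0101(✓)  1000(✓)  1001(✓)  1010(✓)  1100(✓)  1101(✓)  1110(✓)  1111(✓)
size-2^1 implicants → -001(✓)  -010  -100(✓)  -101(✓)  0-01(✓)  010-(✓)  1-00(✓)  1-01(✓)  1-10(✓)  10-0(✓)  100-(✓)  11-0(✓)  11-1(✓)  110-(✓)  111-(✓)
size-2^2 implicants → --01  -10-  1--0  1-0-  11--
Unchecked terms (primes): --01, -010, -10-, 1--0, 1-0-, 11--
Minterm coverage:
  m1 ⊆ --01 [E]
  m2 ⊆ -010 [E]
  m4 ⊆ -10- [E]
  m5 ⊆ --01,-10-
  m8 ⊆ 1--0,1-0-
  m9 ⊆ --01,1-0-
  m10 ⊆ -010,1--0
  m12 ⊆ -10-,1--0,1-0-,11--
  m13 ⊆ --01,-10-,1-0-,11--
  m14 ⊆ 1--0,11--
  m15 ⊆ 11-- [E]
E = {--01, -010, -10-, 11--}
Petrick residual → 1--0
Cover = c'd + b'cd' + bc' + ad' + ab  |cover|=5

5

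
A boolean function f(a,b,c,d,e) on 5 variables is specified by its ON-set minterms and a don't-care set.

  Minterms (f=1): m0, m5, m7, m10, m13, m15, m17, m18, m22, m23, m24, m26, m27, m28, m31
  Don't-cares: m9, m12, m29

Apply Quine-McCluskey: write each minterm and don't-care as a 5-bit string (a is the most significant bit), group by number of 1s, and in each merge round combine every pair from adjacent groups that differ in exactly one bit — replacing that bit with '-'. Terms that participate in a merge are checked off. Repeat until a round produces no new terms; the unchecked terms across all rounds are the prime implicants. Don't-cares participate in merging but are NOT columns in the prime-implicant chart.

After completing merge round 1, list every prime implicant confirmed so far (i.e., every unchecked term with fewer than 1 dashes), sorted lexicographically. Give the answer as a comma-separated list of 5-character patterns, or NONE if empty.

00000, 10001

size-2^0 implicants → 00000  00101(✓)  00111(✓)  01001(✓)  01010(✓)  01100(✓)  01101(✓)  01111(✓)  10001  10010(✓)  10110(✓)  10111(✓)  11000(✓)  11010(✓)  11011(✓)  11100(✓)  11101(✓)  11111(✓)
size-2^1 implicants → -0111(✓)  -1010  -1100(✓)  -1101(✓)  -1111(✓)  0-101(✓)  0-111(✓)  001-1(✓)  01-01  011-1(✓)  0110-(✓)  1-010  1-111(✓)  10-10  1011-  11-00  11-11  110-0  1101-  111-1(✓)  1110-(✓)
size-2^2 implicants → --111  -11-1  -110-  0-1-1
Unchecked terms (primes): --111, -1010, -11-1, -110-, 0-1-1, 00000, 01-01, 1-010, 10-10, 10001, 1011-, 11-00, 11-11, 110-0, 1101-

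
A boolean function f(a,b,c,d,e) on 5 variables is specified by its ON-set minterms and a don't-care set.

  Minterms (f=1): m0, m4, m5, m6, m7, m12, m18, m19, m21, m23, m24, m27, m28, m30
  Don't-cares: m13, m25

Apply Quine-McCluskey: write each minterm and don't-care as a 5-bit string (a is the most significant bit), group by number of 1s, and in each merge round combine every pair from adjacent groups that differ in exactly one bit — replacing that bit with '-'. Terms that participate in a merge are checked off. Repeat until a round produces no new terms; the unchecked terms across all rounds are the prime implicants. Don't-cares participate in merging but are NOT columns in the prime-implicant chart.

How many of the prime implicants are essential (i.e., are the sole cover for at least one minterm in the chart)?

5

size-2^0 implicants → 00000(✓)  00100(✓)  00101(✓)  00110(✓)  00111(✓)  01100(✓)  01101(✓)  10010(✓)  10011(✓)  10101(✓)  10111(✓)  11000(✓)  11001(✓)  11011(✓)  11100(✓)  11110(✓)
size-2^1 implicants → -0101(✓)  -0111(✓)  -1100  0-100(✓)  0-101(✓)  00-00  001-0(✓)  001-1(✓)  0010-(✓)  0011-(✓)  0110-(✓)  1-011  10-11  1001-  101-1(✓)  11-00  110-1  1100-  111-0
size-2^2 implicants → -01-1  0-10-  001--
Unchecked terms (primes): -01-1, -1100, 0-10-, 00-00, 001--, 1-011, 10-11, 1001-, 11-00, 110-1, 1100-, 111-0
Minterm coverage:
  m0 ⊆ 00-00 [E]
  m4 ⊆ 0-10-,00-00,001--
  m5 ⊆ -01-1,0-10-,001--
  m6 ⊆ 001-- [E]
  m7 ⊆ -01-1,001--
  m12 ⊆ -1100,0-10-
  m18 ⊆ 1001- [E]
  m19 ⊆ 1-011,10-11,1001-
  m21 ⊆ -01-1 [E]
  m23 ⊆ -01-1,10-11
  m24 ⊆ 11-00,1100-
  m27 ⊆ 1-011,110-1
  m28 ⊆ -1100,11-00,111-0
  m30 ⊆ 111-0 [E]
E = {-01-1, 00-00, 001--, 1001-, 111-0}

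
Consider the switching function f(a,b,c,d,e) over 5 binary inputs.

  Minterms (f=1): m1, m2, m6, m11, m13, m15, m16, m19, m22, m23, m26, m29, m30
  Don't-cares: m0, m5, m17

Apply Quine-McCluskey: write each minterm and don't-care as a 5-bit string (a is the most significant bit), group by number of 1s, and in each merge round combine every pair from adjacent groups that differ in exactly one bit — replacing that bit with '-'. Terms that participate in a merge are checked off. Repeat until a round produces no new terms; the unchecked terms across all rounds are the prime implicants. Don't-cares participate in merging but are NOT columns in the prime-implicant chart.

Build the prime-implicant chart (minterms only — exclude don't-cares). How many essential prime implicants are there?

Round 0: 00000✓ 00001✓ 00010✓ 00101✓ 00110✓ 01011✓ 01101✓ 01111✓ 10000✓ 10001✓ 10011✓ 10110✓ 10111✓ 11010✓ 11101✓ 11110✓
Round 1: -0000✓ -0001✓ -0110 -1101 0-101 00-01 00-10 000-0 0000-✓ 01-11 011-1 1-110 10-11 100-1 1000-✓ 1011- 11-10
Round 2: -000-
PIs = {-000-, -0110, -1101, 0-101, 00-01, 00-10, 000-0, 01-11, 011-1, 1-110, 10-11, 100-1, 1011-, 11-10}
Coverage chart:
  m1: -000-,00-01
  m2: 00-10,000-0
  m6: -0110,00-10
  m11: 01-11 ←essential
  m13: -1101,0-101,011-1
  m15: 01-11,011-1
  m16: -000- ←essential
  m19: 10-11,100-1
  m22: -0110,1-110,1011-
  m23: 10-11,1011-
  m26: 11-10 ←essential
  m29: -1101 ←essential
  m30: 1-110,11-10
Essential: -000-, -1101, 01-11, 11-10

4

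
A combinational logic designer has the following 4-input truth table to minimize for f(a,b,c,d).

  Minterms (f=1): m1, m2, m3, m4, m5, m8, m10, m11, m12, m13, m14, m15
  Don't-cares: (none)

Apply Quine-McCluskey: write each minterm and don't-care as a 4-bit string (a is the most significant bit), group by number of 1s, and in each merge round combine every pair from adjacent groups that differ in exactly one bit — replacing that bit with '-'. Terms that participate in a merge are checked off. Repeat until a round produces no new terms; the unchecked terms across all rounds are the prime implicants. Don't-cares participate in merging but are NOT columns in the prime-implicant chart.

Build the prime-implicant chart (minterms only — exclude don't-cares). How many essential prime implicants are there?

3

size-2^0 implicants → 0001(✓)  0010(✓)  0011(✓)  0100(✓)  0101(✓)  1000(✓)  1010(✓)  1011(✓)  1100(✓)  1101(✓)  1110(✓)  1111(✓)
size-2^1 implicants → -010(✓)  -011(✓)  -100(✓)  -101(✓)  0-01  00-1  001-(✓)  010-(✓)  1-00(✓)  1-10(✓)  1-11(✓)  10-0(✓)  101-(✓)  11-0(✓)  11-1(✓)  110-(✓)  111-(✓)
size-2^2 implicants → -01-  -10-  1--0  1-1-  11--
Unchecked terms (primes): -01-, -10-, 0-01, 00-1, 1--0, 1-1-, 11--
Minterm coverage:
  m1 ⊆ 0-01,00-1
  m2 ⊆ -01- [E]
  m3 ⊆ -01-,00-1
  m4 ⊆ -10- [E]
  m5 ⊆ -10-,0-01
  m8 ⊆ 1--0 [E]
  m10 ⊆ -01-,1--0,1-1-
  m11 ⊆ -01-,1-1-
  m12 ⊆ -10-,1--0,11--
  m13 ⊆ -10-,11--
  m14 ⊆ 1--0,1-1-,11--
  m15 ⊆ 1-1-,11--
E = {-01-, -10-, 1--0}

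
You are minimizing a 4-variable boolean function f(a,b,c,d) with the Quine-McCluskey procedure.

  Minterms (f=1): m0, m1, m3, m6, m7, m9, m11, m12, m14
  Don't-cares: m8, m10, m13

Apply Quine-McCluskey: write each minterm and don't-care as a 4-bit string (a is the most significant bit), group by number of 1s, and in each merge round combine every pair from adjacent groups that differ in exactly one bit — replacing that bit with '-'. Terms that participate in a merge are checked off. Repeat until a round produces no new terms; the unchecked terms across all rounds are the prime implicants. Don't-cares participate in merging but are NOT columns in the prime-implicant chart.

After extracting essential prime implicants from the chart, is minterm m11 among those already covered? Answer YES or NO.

size-2^0 implicants → 0000(✓)  0001(✓)  0011(✓)  0110(✓)  0111(✓)  1000(✓)  1001(✓)  1010(✓)  1011(✓)  1100(✓)  1101(✓)  1110(✓)
size-2^1 implicants → -000(✓)  -001(✓)  -011(✓)  -110  0-11  00-1(✓)  000-(✓)  011-  1-00(✓)  1-01(✓)  1-10(✓)  10-0(✓)  10-1(✓)  100-(✓)  101-(✓)  11-0(✓)  110-(✓)
size-2^2 implicants → -0-1  -00-  1--0  1-0-  10--
Unchecked terms (primes): -0-1, -00-, -110, 0-11, 011-, 1--0, 1-0-, 10--
Minterm coverage:
  m0 ⊆ -00- [E]
  m1 ⊆ -0-1,-00-
  m3 ⊆ -0-1,0-11
  m6 ⊆ -110,011-
  m7 ⊆ 0-11,011-
  m9 ⊆ -0-1,-00-,1-0-,10--
  m11 ⊆ -0-1,10--
  m12 ⊆ 1--0,1-0-
  m14 ⊆ -110,1--0
E = {-00-}

NO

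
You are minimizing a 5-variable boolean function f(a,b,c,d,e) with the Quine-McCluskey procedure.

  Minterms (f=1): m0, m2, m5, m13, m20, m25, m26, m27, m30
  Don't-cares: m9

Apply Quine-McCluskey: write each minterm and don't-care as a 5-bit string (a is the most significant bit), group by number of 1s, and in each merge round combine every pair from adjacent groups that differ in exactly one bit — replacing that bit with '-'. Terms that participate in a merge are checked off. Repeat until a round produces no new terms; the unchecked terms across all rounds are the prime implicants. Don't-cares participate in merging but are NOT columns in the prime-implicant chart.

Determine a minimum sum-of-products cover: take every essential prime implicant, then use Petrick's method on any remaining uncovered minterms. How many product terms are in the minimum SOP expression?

[col 0] 00000*, 00010*, 00101*, 01001*, 01101*, 10100, 11001*, 11010*, 11011*, 11110*
[col 1] -1001, 0-101, 000-0, 01-01, 11-10, 110-1, 1101-
Prime implicants: -1001, 0-101, 000-0, 01-01, 10100, 11-10, 110-1, 1101-
PI chart (minterm → PIs covering it):
  0 | 000-0  (sole → essential)
  2 | 000-0  (sole → essential)
  5 | 0-101  (sole → essential)
  13 | 0-101,01-01
  20 | 10100  (sole → essential)
  25 | -1001,110-1
  26 | 11-10,1101-
  27 | 110-1,1101-
  30 | 11-10  (sole → essential)
Essential prime implicants: 0-101, 000-0, 10100, 11-10
Petrick residual → 110-1
Minimum SOP uses 5 PIs: a'cd'e + a'b'c'e' + ab'cd'e' + abde' + abc'e

5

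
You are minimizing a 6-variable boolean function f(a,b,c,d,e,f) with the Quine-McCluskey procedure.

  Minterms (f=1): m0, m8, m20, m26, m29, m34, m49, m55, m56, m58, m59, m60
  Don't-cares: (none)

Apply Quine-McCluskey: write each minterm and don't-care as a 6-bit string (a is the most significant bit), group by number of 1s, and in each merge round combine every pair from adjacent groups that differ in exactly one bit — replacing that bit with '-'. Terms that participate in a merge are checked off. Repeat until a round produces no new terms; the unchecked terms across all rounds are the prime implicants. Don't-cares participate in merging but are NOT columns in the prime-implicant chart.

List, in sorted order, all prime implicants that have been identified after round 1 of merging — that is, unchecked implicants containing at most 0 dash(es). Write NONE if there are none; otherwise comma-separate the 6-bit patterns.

size-2^0 implicants → 000000(✓)  001000(✓)  010100  011010(✓)  011101  100010  110001  110111  111000(✓)  111010(✓)  111011(✓)  111100(✓)
size-2^1 implicants → -11010  00-000  111-00  1110-0  11101-
Unchecked terms (primes): -11010, 00-000, 010100, 011101, 100010, 110001, 110111, 111-00, 1110-0, 11101-

010100, 011101, 100010, 110001, 110111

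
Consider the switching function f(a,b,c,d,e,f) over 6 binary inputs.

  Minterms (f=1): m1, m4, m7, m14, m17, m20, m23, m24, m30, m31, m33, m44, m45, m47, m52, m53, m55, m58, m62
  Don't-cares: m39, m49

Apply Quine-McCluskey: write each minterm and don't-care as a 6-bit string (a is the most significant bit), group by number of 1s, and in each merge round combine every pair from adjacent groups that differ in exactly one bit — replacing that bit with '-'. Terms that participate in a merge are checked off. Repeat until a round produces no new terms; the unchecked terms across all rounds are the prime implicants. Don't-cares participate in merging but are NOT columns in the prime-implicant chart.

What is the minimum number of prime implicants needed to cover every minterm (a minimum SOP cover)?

size-2^0 implicants → 000001(✓)  000100(✓)  000111(✓)  001110(✓)  010001(✓)  010100(✓)  010111(✓)  011000  011110(✓)  011111(✓)  100001(✓)  100111(✓)  101100(✓)  101101(✓)  101111(✓)  110001(✓)  110100(✓)  110101(✓)  110111(✓)  111010(✓)  111110(✓)
size-2^1 implicants → -00001(✓)  -00111(✓)  -10001(✓)  -10100  -10111(✓)  -11110  0-0001(✓)  0-0100  0-0111(✓)  0-1110  01-111  01111-  1-0001(✓)  1-0111(✓)  10-111  1011-1  10110-  110-01  1101-1  11010-  111-10
size-2^2 implicants → --0001  --0111
Unchecked terms (primes): --0001, --0111, -10100, -11110, 0-0100, 0-1110, 01-111, 011000, 01111-, 10-111, 1011-1, 10110-, 110-01, 1101-1, 11010-, 111-10
Minterm coverage:
  m1 ⊆ --0001 [E]
  m4 ⊆ 0-0100 [E]
  m7 ⊆ --0111 [E]
  m14 ⊆ 0-1110 [E]
  m17 ⊆ --0001 [E]
  m20 ⊆ -10100,0-0100
  m23 ⊆ --0111,01-111
  m24 ⊆ 011000 [E]
  m30 ⊆ -11110,0-1110,01111-
  m31 ⊆ 01-111,01111-
  m33 ⊆ --0001 [E]
  m44 ⊆ 10110- [E]
  m45 ⊆ 1011-1,10110-
  m47 ⊆ 10-111,1011-1
  m52 ⊆ -10100,11010-
  m53 ⊆ 110-01,1101-1,11010-
  m55 ⊆ --0111,1101-1
  m58 ⊆ 111-10 [E]
  m62 ⊆ -11110,111-10
E = {--0001, --0111, 0-0100, 0-1110, 011000, 10110-, 111-10}
Petrick residual → 01-111, 10-111, 11010-
Cover = c'd'e'f + c'def + a'c'de'f' + a'cdef' + a'bdef + a'bcd'e'f' + ab'def + ab'cde' + abc'de' + abcef'  |cover|=10

10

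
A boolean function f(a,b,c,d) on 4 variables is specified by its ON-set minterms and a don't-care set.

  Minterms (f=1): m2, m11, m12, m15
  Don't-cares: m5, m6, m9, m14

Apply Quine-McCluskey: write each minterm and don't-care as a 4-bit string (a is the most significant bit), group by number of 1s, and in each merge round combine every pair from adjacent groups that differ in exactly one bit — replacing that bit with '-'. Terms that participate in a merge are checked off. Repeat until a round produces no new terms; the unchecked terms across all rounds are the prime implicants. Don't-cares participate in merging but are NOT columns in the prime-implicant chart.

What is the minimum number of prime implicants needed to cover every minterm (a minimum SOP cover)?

Round 0: 0010✓ 0101 0110✓ 1001✓ 1011✓ 1100✓ 1110✓ 1111✓
Round 1: -110 0-10 1-11 10-1 11-0 111-
PIs = {-110, 0-10, 0101, 1-11, 10-1, 11-0, 111-}
Coverage chart:
  m2: 0-10 ←essential
  m11: 1-11,10-1
  m12: 11-0 ←essential
  m15: 1-11,111-
Essential: 0-10, 11-0
Petrick residual → 1-11
Min cover (3 terms): a'cd' + acd + abd'

3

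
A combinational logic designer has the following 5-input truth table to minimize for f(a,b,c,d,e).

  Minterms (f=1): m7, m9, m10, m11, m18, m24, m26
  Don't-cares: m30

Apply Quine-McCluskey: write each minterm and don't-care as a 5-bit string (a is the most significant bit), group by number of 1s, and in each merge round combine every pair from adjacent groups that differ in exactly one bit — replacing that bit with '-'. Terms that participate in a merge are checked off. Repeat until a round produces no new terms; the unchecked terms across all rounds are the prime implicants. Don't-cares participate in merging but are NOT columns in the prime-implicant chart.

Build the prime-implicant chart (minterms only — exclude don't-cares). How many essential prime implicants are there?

4

[col 0] 00111, 01001*, 01010*, 01011*, 10010*, 11000*, 11010*, 11110*
[col 1] -1010, 010-1, 0101-, 1-010, 11-10, 110-0
Prime implicants: -1010, 00111, 010-1, 0101-, 1-010, 11-10, 110-0
PI chart (minterm → PIs covering it):
  7 | 00111  (sole → essential)
  9 | 010-1  (sole → essential)
  10 | -1010,0101-
  11 | 010-1,0101-
  18 | 1-010  (sole → essential)
  24 | 110-0  (sole → essential)
  26 | -1010,1-010,11-10,110-0
Essential prime implicants: 00111, 010-1, 1-010, 110-0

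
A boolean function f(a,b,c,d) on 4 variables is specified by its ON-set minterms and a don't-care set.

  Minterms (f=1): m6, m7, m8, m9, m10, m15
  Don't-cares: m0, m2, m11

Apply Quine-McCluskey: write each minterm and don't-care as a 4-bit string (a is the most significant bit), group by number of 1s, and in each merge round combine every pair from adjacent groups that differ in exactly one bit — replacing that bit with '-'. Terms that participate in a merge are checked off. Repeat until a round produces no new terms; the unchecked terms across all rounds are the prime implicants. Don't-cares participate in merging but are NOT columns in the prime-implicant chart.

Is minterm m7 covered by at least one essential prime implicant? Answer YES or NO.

[col 0] 0000*, 0010*, 0110*, 0111*, 1000*, 1001*, 1010*, 1011*, 1111*
[col 1] -000*, -010*, -111, 0-10, 00-0*, 011-, 1-11, 10-0*, 10-1*, 100-*, 101-*
[col 2] -0-0, 10--
Prime implicants: -0-0, -111, 0-10, 011-, 1-11, 10--
PI chart (minterm → PIs covering it):
  6 | 0-10,011-
  7 | -111,011-
  8 | -0-0,10--
  9 | 10--  (sole → essential)
  10 | -0-0,10--
  15 | -111,1-11
Essential prime implicants: 10--

NO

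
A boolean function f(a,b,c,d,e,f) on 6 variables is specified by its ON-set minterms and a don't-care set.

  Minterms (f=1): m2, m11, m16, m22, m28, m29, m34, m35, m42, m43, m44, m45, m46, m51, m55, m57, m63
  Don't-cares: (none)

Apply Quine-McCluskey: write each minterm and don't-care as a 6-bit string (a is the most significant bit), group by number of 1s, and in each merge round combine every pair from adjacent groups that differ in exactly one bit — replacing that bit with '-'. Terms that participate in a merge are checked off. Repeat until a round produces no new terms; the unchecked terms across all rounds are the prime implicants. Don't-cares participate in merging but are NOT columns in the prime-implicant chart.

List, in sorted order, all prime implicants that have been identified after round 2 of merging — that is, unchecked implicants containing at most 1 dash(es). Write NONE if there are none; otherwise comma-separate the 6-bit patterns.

-00010, -01011, 010000, 010110, 01110-, 1-0011, 101-10, 1011-0, 10110-, 11-111, 110-11, 111001

[col 0] 000010*, 001011*, 010000, 010110, 011100*, 011101*, 100010*, 100011*, 101010*, 101011*, 101100*, 101101*, 101110*, 110011*, 110111*, 111001, 111111*
[col 1] -00010, -01011, 01110-, 1-0011, 10-010*, 10-011*, 10001-*, 101-10, 10101-*, 1011-0, 10110-, 11-111, 110-11
[col 2] 10-01-
Prime implicants: -00010, -01011, 010000, 010110, 01110-, 1-0011, 10-01-, 101-10, 1011-0, 10110-, 11-111, 110-11, 111001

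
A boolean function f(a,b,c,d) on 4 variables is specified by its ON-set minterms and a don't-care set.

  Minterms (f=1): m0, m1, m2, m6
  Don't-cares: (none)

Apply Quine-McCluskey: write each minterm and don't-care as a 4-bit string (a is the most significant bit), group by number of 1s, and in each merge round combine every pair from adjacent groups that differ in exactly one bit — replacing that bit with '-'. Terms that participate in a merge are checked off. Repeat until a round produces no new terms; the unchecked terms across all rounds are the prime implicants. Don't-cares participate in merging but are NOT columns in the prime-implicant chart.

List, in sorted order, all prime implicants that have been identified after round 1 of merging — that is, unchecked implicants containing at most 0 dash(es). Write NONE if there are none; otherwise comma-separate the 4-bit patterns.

Round 0: 0000✓ 0001✓ 0010✓ 0110✓
Round 1: 0-10 00-0 000-
PIs = {0-10, 00-0, 000-}

NONE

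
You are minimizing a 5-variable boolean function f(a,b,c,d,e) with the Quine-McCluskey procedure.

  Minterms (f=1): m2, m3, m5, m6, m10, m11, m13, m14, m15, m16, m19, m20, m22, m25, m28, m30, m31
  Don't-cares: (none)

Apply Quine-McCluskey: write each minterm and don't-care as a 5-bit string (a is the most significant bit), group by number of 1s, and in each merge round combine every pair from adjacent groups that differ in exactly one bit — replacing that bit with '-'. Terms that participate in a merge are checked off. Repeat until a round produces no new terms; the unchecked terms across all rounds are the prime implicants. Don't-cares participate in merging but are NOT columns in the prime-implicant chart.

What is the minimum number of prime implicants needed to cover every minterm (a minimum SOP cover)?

[col 0] 00010*, 00011*, 00101*, 00110*, 01010*, 01011*, 01101*, 01110*, 01111*, 10000*, 10011*, 10100*, 10110*, 11001, 11100*, 11110*, 11111*
[col 1] -0011, -0110*, -1110*, -1111*, 0-010*, 0-011*, 0-101, 0-110*, 00-10*, 0001-*, 01-10*, 01-11*, 0101-*, 011-1, 0111-*, 1-100*, 1-110*, 10-00, 101-0*, 111-0*, 1111-*
[col 2] --110, -111-, 0--10, 0-01-, 01-1-, 1-1-0
Prime implicants: --110, -0011, -111-, 0--10, 0-01-, 0-101, 01-1-, 011-1, 1-1-0, 10-00, 11001
PI chart (minterm → PIs covering it):
  2 | 0--10,0-01-
  3 | -0011,0-01-
  5 | 0-101  (sole → essential)
  6 | --110,0--10
  10 | 0--10,0-01-,01-1-
  11 | 0-01-,01-1-
  13 | 0-101,011-1
  14 | --110,-111-,0--10,01-1-
  15 | -111-,01-1-,011-1
  16 | 10-00  (sole → essential)
  19 | -0011  (sole → essential)
  20 | 1-1-0,10-00
  22 | --110,1-1-0
  25 | 11001  (sole → essential)
  28 | 1-1-0  (sole → essential)
  30 | --110,-111-,1-1-0
  31 | -111-  (sole → essential)
Essential prime implicants: -0011, -111-, 0-101, 1-1-0, 10-00, 11001
Petrick residual → --110, 0-01-
Minimum SOP uses 8 PIs: cde' + b'c'de + bcd + a'c'd + a'cd'e + ace' + ab'd'e' + abc'd'e

8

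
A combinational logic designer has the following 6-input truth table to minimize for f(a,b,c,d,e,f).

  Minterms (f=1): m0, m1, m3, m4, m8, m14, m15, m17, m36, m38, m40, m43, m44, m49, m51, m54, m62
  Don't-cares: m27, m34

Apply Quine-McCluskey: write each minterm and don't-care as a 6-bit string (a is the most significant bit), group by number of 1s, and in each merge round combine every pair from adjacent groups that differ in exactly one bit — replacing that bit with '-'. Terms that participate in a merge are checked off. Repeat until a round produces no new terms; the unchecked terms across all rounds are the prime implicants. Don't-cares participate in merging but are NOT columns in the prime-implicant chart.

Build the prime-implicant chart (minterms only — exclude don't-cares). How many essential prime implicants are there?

5

size-2^0 implicants → 000000(✓)  000001(✓)  000011(✓)  000100(✓)  001000(✓)  001110(✓)  001111(✓)  010001(✓)  011011  100010(✓)  100100(✓)  100110(✓)  101000(✓)  101011  101100(✓)  110001(✓)  110011(✓)  110110(✓)  111110(✓)
size-2^1 implicants → -00100  -01000  -10001  0-0001  00-000  000-00  0000-1  00000-  00111-  1-0110  10-100  100-10  1001-0  101-00  11-110  1100-1
Unchecked terms (primes): -00100, -01000, -10001, 0-0001, 00-000, 000-00, 0000-1, 00000-, 00111-, 011011, 1-0110, 10-100, 100-10, 1001-0, 101-00, 101011, 11-110, 1100-1
Minterm coverage:
  m0 ⊆ 00-000,000-00,00000-
  m1 ⊆ 0-0001,0000-1,00000-
  m3 ⊆ 0000-1 [E]
  m4 ⊆ -00100,000-00
  m8 ⊆ -01000,00-000
  m14 ⊆ 00111- [E]
  m15 ⊆ 00111- [E]
  m17 ⊆ -10001,0-0001
  m36 ⊆ -00100,10-100,1001-0
  m38 ⊆ 1-0110,100-10,1001-0
  m40 ⊆ -01000,101-00
  m43 ⊆ 101011 [E]
  m44 ⊆ 10-100,101-00
  m49 ⊆ -10001,1100-1
  m51 ⊆ 1100-1 [E]
  m54 ⊆ 1-0110,11-110
  m62 ⊆ 11-110 [E]
E = {0000-1, 00111-, 101011, 11-110, 1100-1}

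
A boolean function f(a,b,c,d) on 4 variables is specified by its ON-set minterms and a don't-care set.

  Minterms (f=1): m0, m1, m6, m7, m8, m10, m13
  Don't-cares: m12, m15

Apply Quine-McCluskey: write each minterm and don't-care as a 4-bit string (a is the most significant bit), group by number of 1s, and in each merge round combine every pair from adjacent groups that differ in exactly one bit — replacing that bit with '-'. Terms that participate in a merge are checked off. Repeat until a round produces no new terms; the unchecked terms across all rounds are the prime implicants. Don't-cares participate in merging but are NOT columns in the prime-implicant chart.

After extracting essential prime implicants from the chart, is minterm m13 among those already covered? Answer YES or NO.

NO

[col 0] 0000*, 0001*, 0110*, 0111*, 1000*, 1010*, 1100*, 1101*, 1111*
[col 1] -000, -111, 000-, 011-, 1-00, 10-0, 11-1, 110-
Prime implicants: -000, -111, 000-, 011-, 1-00, 10-0, 11-1, 110-
PI chart (minterm → PIs covering it):
  0 | -000,000-
  1 | 000-  (sole → essential)
  6 | 011-  (sole → essential)
  7 | -111,011-
  8 | -000,1-00,10-0
  10 | 10-0  (sole → essential)
  13 | 11-1,110-
Essential prime implicants: 000-, 011-, 10-0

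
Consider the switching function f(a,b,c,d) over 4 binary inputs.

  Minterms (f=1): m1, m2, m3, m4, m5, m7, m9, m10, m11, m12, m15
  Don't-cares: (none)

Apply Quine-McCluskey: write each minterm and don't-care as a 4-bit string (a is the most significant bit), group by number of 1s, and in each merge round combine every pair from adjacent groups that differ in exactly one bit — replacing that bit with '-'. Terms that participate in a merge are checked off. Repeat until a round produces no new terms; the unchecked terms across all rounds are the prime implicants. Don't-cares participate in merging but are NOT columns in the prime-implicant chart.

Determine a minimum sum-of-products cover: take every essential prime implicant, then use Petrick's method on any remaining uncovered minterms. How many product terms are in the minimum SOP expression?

[col 0] 0001*, 0010*, 0011*, 0100*, 0101*, 0111*, 1001*, 1010*, 1011*, 1100*, 1111*
[col 1] -001*, -010*, -011*, -100, -111*, 0-01*, 0-11*, 00-1*, 001-*, 01-1*, 010-, 1-11*, 10-1*, 101-*
[col 2] --11, -0-1, -01-, 0--1
Prime implicants: --11, -0-1, -01-, -100, 0--1, 010-
PI chart (minterm → PIs covering it):
  1 | -0-1,0--1
  2 | -01-  (sole → essential)
  3 | --11,-0-1,-01-,0--1
  4 | -100,010-
  5 | 0--1,010-
  7 | --11,0--1
  9 | -0-1  (sole → essential)
  10 | -01-  (sole → essential)
  11 | --11,-0-1,-01-
  12 | -100  (sole → essential)
  15 | --11  (sole → essential)
Essential prime implicants: --11, -0-1, -01-, -100
Petrick residual → 0--1
Minimum SOP uses 5 PIs: cd + b'd + b'c + bc'd' + a'd

5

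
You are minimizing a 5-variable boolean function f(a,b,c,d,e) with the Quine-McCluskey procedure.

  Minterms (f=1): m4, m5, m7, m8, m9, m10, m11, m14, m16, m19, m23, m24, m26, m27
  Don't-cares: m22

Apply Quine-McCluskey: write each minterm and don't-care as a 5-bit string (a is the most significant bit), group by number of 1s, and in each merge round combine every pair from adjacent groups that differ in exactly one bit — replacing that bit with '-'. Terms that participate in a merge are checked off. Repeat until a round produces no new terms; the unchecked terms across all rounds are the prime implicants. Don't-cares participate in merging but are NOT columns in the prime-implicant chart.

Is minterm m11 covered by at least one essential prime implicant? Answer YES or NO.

YES

size-2^0 implicants → 00100(✓)  00101(✓)  00111(✓)  01000(✓)  01001(✓)  01010(✓)  01011(✓)  01110(✓)  10000(✓)  10011(✓)  10110(✓)  10111(✓)  11000(✓)  11010(✓)  11011(✓)
size-2^1 implicants → -0111  -1000(✓)  -1010(✓)  -1011(✓)  001-1  0010-  01-10  010-0(✓)  010-1(✓)  0100-(✓)  0101-(✓)  1-000  1-011  10-11  1011-  110-0(✓)  1101-(✓)
size-2^2 implicants → -10-0  -101-  010--
Unchecked terms (primes): -0111, -10-0, -101-, 001-1, 0010-, 01-10, 010--, 1-000, 1-011, 10-11, 1011-
Minterm coverage:
  m4 ⊆ 0010- [E]
  m5 ⊆ 001-1,0010-
  m7 ⊆ -0111,001-1
  m8 ⊆ -10-0,010--
  m9 ⊆ 010-- [E]
  m10 ⊆ -10-0,-101-,01-10,010--
  m11 ⊆ -101-,010--
  m14 ⊆ 01-10 [E]
  m16 ⊆ 1-000 [E]
  m19 ⊆ 1-011,10-11
  m23 ⊆ -0111,10-11,1011-
  m24 ⊆ -10-0,1-000
  m26 ⊆ -10-0,-101-
  m27 ⊆ -101-,1-011
E = {0010-, 01-10, 010--, 1-000}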